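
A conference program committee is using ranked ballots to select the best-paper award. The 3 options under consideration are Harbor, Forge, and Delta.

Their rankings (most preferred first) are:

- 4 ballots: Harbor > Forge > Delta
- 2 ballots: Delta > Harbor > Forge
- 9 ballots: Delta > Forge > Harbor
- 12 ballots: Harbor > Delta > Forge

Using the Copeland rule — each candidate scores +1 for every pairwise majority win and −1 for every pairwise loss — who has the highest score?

Pairwise results:
  Harbor vs Forge: Harbor wins 18–9.
  Harbor vs Delta: Harbor wins 16–11.
  Forge vs Delta: Delta wins 23–4.
Copeland scores (wins − losses):
  Harbor: 2 − 0 = 2
  Forge: 0 − 2 = -2
  Delta: 1 − 1 = 0
Harbor has the best Copeland score.

Harbor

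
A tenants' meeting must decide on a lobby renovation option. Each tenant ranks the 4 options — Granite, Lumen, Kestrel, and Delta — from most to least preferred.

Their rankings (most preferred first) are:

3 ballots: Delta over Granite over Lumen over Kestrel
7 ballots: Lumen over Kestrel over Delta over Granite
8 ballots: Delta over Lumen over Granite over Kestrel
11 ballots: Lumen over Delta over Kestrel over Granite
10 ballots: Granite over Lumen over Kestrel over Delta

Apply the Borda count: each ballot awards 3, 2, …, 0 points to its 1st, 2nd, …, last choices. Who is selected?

Borda scores:
  Granite: 3·2 + 7·0 + 8·1 + 11·0 + 10·3 = 44
  Lumen: 3·1 + 7·3 + 8·2 + 11·3 + 10·2 = 93
  Kestrel: 3·0 + 7·2 + 8·0 + 11·1 + 10·1 = 35
  Delta: 3·3 + 7·1 + 8·3 + 11·2 + 10·0 = 62
Lumen has the highest total.

Lumen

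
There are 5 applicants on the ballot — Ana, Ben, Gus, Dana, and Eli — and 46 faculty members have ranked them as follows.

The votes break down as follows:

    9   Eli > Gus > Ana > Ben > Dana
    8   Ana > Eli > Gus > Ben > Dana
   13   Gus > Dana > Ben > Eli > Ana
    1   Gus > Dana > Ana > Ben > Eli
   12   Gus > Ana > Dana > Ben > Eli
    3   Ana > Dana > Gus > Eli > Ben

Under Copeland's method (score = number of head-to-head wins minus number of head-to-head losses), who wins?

Gus

Pairwise results:
  Ana vs Ben: Ana wins 33–13.
  Ana vs Gus: Gus wins 35–11.
  Ana vs Dana: Ana wins 32–14.
  Ana vs Eli: Ana wins 24–22.
  Ben vs Gus: Gus wins 46–0.
  Ben vs Dana: Dana wins 29–17.
  Ben vs Eli: Ben wins 26–20.
  Gus vs Dana: Gus wins 43–3.
  Gus vs Eli: Gus wins 29–17.
  Dana vs Eli: Dana wins 29–17.
Copeland scores (wins − losses):
  Ana: 3 − 1 = 2
  Ben: 1 − 3 = -2
  Gus: 4 − 0 = 4
  Dana: 2 − 2 = 0
  Eli: 0 − 4 = -4
Gus has the best Copeland score.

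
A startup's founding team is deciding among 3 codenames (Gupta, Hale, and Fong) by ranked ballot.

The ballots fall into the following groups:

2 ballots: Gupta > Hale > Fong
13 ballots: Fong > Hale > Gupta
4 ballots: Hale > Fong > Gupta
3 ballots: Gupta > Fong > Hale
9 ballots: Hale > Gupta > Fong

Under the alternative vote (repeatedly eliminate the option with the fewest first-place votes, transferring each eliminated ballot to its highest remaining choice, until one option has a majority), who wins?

Fong

Round 1: Hale 13, Fong 13, Gupta 5. Gupta has the fewest and is eliminated.
Round 2: Fong 16, Hale 15. Fong has a majority.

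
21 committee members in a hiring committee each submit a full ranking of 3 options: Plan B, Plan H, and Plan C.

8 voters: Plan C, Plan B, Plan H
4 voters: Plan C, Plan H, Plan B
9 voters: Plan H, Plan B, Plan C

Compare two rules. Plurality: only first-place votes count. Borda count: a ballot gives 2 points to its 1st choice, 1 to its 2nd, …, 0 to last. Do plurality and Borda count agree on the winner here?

Yes

Plurality first-place counts: Plan B 0, Plan H 9, Plan C 12 → Plan C.
Borda totals: Plan B 17, Plan H 22, Plan C 24 → Plan C.
The two rules agree on Plan C.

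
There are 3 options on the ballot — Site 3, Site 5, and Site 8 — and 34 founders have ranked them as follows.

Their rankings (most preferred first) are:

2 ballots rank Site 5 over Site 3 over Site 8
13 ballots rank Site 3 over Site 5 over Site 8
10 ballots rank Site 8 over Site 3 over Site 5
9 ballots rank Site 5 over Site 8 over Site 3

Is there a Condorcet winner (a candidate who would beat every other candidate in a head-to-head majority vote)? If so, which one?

None — there is no Condorcet winner

Head-to-head results (34 voters total):
Site 3 vs Site 5: Site 3 wins 23–11.
Site 3 vs Site 8: Site 8 wins 19–15.
Site 5 vs Site 8: Site 5 wins 24–10.
No candidate beats all others: Site 3 beats Site 5 beats Site 8 beats Site 3, a majority cycle.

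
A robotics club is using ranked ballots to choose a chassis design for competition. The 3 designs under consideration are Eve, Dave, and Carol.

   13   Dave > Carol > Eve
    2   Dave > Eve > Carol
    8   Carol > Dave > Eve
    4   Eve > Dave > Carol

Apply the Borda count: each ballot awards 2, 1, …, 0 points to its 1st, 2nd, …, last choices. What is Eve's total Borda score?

10

Borda scores:
  Eve: 13·0 + 2·1 + 8·0 + 4·2 = 10
  Dave: 13·2 + 2·2 + 8·1 + 4·1 = 42
  Carol: 13·1 + 2·0 + 8·2 + 4·0 = 29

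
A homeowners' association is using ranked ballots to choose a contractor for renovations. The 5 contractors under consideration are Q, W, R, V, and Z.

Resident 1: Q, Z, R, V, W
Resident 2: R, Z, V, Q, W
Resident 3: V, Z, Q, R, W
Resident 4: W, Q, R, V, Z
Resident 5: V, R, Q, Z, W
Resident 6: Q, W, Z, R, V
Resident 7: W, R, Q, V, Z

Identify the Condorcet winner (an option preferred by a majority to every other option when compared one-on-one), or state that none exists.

Q

Head-to-head results (7 voters total):
Q vs W: Q wins 5–2.
Q vs R: Q wins 4–3.
Q vs V: Q wins 4–3.
Q vs Z: Q wins 5–2.
W vs R: R wins 4–3.
W vs V: V wins 4–3.
W vs Z: Z wins 4–3.
R vs V: R wins 5–2.
R vs Z: R wins 4–3.
V vs Z: V wins 4–3.
Q beats each rival — W (5–2), R (4–3), V (4–3), Z (5–2) — so Q is the Condorcet winner.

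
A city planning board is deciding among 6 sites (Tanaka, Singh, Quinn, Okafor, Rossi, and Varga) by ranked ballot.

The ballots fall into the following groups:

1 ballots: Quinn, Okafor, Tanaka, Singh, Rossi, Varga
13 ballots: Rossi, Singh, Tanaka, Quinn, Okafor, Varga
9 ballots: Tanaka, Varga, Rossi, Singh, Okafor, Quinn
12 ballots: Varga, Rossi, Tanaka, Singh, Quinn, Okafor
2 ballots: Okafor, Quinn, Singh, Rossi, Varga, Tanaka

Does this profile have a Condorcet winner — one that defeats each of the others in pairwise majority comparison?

Head-to-head results (37 voters total):
Tanaka vs Singh: Tanaka wins 22–15.
Tanaka vs Quinn: Tanaka wins 34–3.
Tanaka vs Okafor: Tanaka wins 34–3.
Tanaka vs Rossi: Rossi wins 27–10.
Tanaka vs Varga: Tanaka wins 23–14.
Singh vs Quinn: Singh wins 34–3.
Singh vs Okafor: Singh wins 34–3.
Singh vs Rossi: Rossi wins 34–3.
Singh vs Varga: Varga wins 21–16.
Quinn vs Okafor: Quinn wins 26–11.
Quinn vs Rossi: Rossi wins 34–3.
Quinn vs Varga: Varga wins 21–16.
Okafor vs Rossi: Rossi wins 34–3.
Okafor vs Varga: Varga wins 21–16.
Rossi vs Varga: Varga wins 21–16.
No candidate beats all others: Tanaka beats Varga beats Rossi beats Tanaka, a majority cycle.

No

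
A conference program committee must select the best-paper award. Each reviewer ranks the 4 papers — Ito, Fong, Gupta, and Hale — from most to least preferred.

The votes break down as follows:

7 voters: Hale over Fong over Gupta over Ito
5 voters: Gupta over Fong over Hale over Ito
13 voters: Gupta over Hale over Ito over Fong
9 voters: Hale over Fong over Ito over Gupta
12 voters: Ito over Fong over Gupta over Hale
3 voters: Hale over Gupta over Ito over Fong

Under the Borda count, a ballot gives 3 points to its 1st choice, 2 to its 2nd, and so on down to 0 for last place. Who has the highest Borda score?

Hale

Borda scores:
  Ito: 7·0 + 5·0 + 13·1 + 9·1 + 12·3 + 3·1 = 61
  Fong: 7·2 + 5·2 + 13·0 + 9·2 + 12·2 + 3·0 = 66
  Gupta: 7·1 + 5·3 + 13·3 + 9·0 + 12·1 + 3·2 = 79
  Hale: 7·3 + 5·1 + 13·2 + 9·3 + 12·0 + 3·3 = 88
Hale has the highest total.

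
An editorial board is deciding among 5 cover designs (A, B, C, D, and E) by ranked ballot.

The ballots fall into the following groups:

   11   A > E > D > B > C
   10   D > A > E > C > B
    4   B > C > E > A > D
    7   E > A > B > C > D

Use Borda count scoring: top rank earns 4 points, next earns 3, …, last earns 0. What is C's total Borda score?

29

Borda scores:
  A: 11·4 + 10·3 + 4·1 + 7·3 = 99
  B: 11·1 + 10·0 + 4·4 + 7·2 = 41
  C: 11·0 + 10·1 + 4·3 + 7·1 = 29
  D: 11·2 + 10·4 + 4·0 + 7·0 = 62
  E: 11·3 + 10·2 + 4·2 + 7·4 = 89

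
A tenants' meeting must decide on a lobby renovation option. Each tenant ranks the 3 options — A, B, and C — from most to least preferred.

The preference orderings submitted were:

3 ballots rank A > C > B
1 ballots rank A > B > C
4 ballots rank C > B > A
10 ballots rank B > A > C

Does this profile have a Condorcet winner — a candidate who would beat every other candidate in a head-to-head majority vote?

Head-to-head results (18 voters total):
A vs B: B wins 14–4.
A vs C: A wins 14–4.
B vs C: B wins 11–7.
B beats each rival — A (14–4), C (11–7) — so B is the Condorcet winner.

Yes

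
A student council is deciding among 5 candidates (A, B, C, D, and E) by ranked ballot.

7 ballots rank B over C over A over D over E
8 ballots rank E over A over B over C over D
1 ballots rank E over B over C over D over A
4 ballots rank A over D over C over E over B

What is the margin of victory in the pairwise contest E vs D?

Ballots ranking E above D: 8+1 = 9.
Ballots ranking D above E: 7+4 = 11.
D wins 11–9, a margin of 2.

2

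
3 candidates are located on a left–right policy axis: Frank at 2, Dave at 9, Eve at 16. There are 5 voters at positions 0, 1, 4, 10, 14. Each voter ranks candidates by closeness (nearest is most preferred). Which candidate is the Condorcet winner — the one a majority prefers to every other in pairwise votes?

Frank

With single-peaked preferences on a line, the Condorcet winner is the candidate closest to the median voter.
The median voter (position 4) is closest to Frank at 2.
Check: Frank vs Dave — voters closer to Frank: 3 of 5.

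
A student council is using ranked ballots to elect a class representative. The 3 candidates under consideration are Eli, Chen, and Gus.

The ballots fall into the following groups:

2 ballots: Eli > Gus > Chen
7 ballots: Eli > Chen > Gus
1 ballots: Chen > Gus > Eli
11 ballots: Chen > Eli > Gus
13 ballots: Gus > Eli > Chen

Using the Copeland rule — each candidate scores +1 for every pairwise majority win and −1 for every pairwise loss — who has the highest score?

Eli

Pairwise results:
  Eli vs Chen: Eli wins 22–12.
  Eli vs Gus: Eli wins 20–14.
  Chen vs Gus: Chen wins 19–15.
Copeland scores (wins − losses):
  Eli: 2 − 0 = 2
  Chen: 1 − 1 = 0
  Gus: 0 − 2 = -2
Eli has the best Copeland score.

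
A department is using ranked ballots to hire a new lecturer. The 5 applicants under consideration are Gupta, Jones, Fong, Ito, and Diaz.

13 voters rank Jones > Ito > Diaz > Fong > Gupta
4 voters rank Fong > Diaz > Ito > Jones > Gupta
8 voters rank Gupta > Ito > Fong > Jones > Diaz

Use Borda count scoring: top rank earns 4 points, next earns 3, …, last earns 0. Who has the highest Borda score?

Ito

Borda scores:
  Gupta: 13·0 + 4·0 + 8·4 = 32
  Jones: 13·4 + 4·1 + 8·1 = 64
  Fong: 13·1 + 4·4 + 8·2 = 45
  Ito: 13·3 + 4·2 + 8·3 = 71
  Diaz: 13·2 + 4·3 + 8·0 = 38
Ito has the highest total.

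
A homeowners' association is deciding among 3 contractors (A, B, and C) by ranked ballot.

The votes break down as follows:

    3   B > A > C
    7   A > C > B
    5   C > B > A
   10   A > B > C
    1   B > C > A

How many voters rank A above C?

Ballots ranking A above C: 3+7+10 = 20.
Ballots ranking C above A: 5+1 = 6.
So 20 of 26 voters prefer A to C.

20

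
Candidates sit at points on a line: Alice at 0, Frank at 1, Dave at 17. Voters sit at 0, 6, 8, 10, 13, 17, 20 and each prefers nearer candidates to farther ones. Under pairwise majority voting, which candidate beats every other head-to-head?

With single-peaked preferences on a line, the Condorcet winner is the candidate closest to the median voter.
The median voter (position 10) is closest to Dave at 17.
Check: Dave vs Alice — voters closer to Dave: 4 of 7.

Dave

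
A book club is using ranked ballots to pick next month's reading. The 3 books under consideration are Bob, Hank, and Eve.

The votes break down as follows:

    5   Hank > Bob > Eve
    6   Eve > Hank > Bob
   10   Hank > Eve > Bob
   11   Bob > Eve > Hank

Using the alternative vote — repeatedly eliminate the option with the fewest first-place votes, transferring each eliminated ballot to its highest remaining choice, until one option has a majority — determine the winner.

Hank

Round 1: Hank 15, Bob 11, Eve 6. Eve has the fewest and is eliminated.
Round 2: Hank 21, Bob 11. Hank has a majority.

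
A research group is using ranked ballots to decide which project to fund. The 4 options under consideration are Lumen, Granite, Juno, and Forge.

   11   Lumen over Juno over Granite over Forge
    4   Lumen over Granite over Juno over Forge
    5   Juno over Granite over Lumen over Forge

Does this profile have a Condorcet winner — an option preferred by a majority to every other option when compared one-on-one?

Yes

Head-to-head results (20 voters total):
Lumen vs Granite: Lumen wins 15–5.
Lumen vs Juno: Lumen wins 15–5.
Lumen vs Forge: Lumen wins 20–0.
Granite vs Juno: Juno wins 16–4.
Granite vs Forge: Granite wins 20–0.
Juno vs Forge: Juno wins 20–0.
Lumen beats each rival — Granite (15–5), Juno (15–5), Forge (20–0) — so Lumen is the Condorcet winner.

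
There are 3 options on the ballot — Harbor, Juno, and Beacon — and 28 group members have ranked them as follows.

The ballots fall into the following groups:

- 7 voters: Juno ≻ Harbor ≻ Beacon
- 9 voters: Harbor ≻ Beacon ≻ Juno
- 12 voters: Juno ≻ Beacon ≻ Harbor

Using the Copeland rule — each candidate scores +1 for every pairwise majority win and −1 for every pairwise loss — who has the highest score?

Pairwise results:
  Harbor vs Juno: Juno wins 19–9.
  Harbor vs Beacon: Harbor wins 16–12.
  Juno vs Beacon: Juno wins 19–9.
Copeland scores (wins − losses):
  Harbor: 1 − 1 = 0
  Juno: 2 − 0 = 2
  Beacon: 0 − 2 = -2
Juno has the best Copeland score.

Juno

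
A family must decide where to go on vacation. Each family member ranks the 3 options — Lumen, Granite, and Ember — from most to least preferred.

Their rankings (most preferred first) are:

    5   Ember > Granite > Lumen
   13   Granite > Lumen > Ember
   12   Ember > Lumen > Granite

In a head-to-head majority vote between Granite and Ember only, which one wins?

Ballots ranking Granite above Ember: 13.
Ballots ranking Ember above Granite: 5+12 = 17.
Ember wins the head-to-head, 17–13.

Ember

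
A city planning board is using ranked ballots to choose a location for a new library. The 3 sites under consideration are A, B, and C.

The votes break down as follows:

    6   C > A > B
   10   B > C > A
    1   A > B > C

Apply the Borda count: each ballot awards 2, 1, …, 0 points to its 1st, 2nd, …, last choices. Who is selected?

C

Borda scores:
  A: 6·1 + 10·0 + 2 = 8
  B: 6·0 + 10·2 + 1 = 21
  C: 6·2 + 10·1 + 0 = 22
C has the highest total.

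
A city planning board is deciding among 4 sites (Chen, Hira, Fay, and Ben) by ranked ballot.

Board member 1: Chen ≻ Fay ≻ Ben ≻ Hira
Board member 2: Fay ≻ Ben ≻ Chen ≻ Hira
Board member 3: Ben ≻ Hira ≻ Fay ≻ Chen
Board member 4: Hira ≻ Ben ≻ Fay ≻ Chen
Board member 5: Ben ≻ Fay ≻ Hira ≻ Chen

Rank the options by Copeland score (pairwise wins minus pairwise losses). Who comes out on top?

Ben

Pairwise results:
  Chen vs Hira: Hira wins 3–2.
  Chen vs Fay: Fay wins 4–1.
  Chen vs Ben: Ben wins 4–1.
  Hira vs Fay: Fay wins 3–2.
  Hira vs Ben: Ben wins 4–1.
  Fay vs Ben: Ben wins 3–2.
Copeland scores (wins − losses):
  Chen: 0 − 3 = -3
  Hira: 1 − 2 = -1
  Fay: 2 − 1 = 1
  Ben: 3 − 0 = 3
Ben has the best Copeland score.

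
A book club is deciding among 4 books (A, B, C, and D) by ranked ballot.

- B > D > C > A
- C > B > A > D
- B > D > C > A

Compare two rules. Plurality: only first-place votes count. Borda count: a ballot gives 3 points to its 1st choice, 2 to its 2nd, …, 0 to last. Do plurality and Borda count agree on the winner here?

Plurality first-place counts: A 0, B 2, C 1, D 0 → B.
Borda totals: A 1, B 8, C 5, D 4 → B.
The two rules agree on B.

Yes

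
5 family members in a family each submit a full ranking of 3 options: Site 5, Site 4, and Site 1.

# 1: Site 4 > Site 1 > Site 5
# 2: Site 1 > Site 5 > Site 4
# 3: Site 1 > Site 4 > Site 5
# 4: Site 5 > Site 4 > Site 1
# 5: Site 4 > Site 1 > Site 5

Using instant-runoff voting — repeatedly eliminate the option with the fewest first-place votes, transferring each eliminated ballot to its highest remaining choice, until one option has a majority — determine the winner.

Round 1: Site 4 2, Site 1 2, Site 5 1. Site 5 has the fewest and is eliminated.
Round 2: Site 4 3, Site 1 2. Site 4 has a majority.

Site 4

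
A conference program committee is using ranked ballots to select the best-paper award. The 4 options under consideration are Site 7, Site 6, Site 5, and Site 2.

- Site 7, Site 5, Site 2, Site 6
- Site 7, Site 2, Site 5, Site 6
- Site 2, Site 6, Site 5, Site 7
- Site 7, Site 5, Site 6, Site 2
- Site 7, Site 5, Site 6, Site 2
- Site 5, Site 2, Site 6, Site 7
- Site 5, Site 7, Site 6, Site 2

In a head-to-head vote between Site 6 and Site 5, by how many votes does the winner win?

Ballots ranking Site 6 above Site 5: 1.
Ballots ranking Site 5 above Site 6: 6.
Site 5 wins 6–1, a margin of 5.

5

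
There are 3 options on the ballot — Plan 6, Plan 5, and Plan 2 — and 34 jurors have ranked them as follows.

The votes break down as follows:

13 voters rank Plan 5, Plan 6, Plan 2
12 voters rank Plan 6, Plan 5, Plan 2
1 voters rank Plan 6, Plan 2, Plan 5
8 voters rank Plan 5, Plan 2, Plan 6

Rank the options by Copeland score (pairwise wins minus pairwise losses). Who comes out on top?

Plan 5

Pairwise results:
  Plan 6 vs Plan 5: Plan 5 wins 21–13.
  Plan 6 vs Plan 2: Plan 6 wins 26–8.
  Plan 5 vs Plan 2: Plan 5 wins 33–1.
Copeland scores (wins − losses):
  Plan 6: 1 − 1 = 0
  Plan 5: 2 − 0 = 2
  Plan 2: 0 − 2 = -2
Plan 5 has the best Copeland score.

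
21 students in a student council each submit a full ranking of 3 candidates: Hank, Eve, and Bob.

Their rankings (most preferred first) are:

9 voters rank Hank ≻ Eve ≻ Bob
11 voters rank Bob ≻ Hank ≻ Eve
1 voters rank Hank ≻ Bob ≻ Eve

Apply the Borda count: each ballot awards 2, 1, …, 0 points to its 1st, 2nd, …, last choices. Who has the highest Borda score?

Borda scores:
  Hank: 9·2 + 11·1 + 2 = 31
  Eve: 9·1 + 11·0 + 0 = 9
  Bob: 9·0 + 11·2 + 1 = 23
Hank has the highest total.

Hank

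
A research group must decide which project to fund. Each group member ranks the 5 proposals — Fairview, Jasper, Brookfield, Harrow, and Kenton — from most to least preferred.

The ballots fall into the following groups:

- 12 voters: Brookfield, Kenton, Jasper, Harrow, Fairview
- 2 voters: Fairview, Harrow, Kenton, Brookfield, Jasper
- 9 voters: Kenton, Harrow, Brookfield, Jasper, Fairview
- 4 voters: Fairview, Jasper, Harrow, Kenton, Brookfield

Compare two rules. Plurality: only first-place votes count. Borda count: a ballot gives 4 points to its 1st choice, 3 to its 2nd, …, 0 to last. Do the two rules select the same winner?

Plurality first-place counts: Fairview 6, Jasper 0, Brookfield 12, Harrow 0, Kenton 9 → Brookfield.
Borda totals: Fairview 24, Jasper 45, Brookfield 68, Harrow 53, Kenton 80 → Kenton.
The two rules disagree: plurality picks Brookfield, Borda picks Kenton.

No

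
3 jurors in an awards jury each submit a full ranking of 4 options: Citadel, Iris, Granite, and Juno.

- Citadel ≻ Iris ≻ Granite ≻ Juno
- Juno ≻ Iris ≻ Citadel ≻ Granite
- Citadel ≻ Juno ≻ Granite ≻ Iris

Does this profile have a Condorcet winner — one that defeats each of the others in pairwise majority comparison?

Head-to-head results (3 voters total):
Citadel vs Iris: Citadel wins 2–1.
Citadel vs Granite: Citadel wins 3–0.
Citadel vs Juno: Citadel wins 2–1.
Iris vs Granite: Iris wins 2–1.
Iris vs Juno: Juno wins 2–1.
Granite vs Juno: Juno wins 2–1.
Citadel beats each rival — Iris (2–1), Granite (3–0), Juno (2–1) — so Citadel is the Condorcet winner.

Yes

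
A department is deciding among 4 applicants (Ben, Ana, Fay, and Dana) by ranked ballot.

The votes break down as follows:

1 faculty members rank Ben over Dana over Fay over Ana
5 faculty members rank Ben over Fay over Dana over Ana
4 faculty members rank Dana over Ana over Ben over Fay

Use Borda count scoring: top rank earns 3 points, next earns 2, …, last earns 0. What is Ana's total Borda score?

8

Borda scores:
  Ben: 3 + 5·3 + 4·1 = 22
  Ana: 0 + 5·0 + 4·2 = 8
  Fay: 1 + 5·2 + 4·0 = 11
  Dana: 2 + 5·1 + 4·3 = 19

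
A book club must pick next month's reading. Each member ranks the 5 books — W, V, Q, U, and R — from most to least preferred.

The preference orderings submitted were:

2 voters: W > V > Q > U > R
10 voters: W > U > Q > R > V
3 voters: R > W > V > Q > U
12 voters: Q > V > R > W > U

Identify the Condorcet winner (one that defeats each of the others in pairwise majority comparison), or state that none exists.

None — there is no Condorcet winner

Head-to-head results (27 voters total):
W vs V: W wins 15–12.
W vs Q: W wins 15–12.
W vs U: W wins 27–0.
W vs R: R wins 15–12.
V vs Q: Q wins 22–5.
V vs U: V wins 17–10.
V vs R: V wins 14–13.
Q vs U: Q wins 17–10.
Q vs R: Q wins 24–3.
U vs R: R wins 15–12.
No candidate beats all others: W beats V beats R beats W, a majority cycle.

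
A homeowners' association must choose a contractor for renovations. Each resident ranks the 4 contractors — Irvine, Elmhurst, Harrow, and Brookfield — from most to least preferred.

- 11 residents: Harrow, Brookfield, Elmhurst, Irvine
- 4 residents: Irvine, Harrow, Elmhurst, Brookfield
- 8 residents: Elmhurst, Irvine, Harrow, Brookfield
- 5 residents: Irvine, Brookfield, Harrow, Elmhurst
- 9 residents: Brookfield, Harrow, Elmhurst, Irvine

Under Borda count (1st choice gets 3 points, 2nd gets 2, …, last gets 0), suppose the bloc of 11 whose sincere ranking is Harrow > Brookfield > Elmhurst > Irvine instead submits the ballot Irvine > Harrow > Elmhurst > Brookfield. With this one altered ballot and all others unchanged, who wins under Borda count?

Irvine

Borda totals with the altered ballot: Irvine 76, Elmhurst 48, Harrow 61, Brookfield 37.
The switch changes the winner from Harrow to Irvine.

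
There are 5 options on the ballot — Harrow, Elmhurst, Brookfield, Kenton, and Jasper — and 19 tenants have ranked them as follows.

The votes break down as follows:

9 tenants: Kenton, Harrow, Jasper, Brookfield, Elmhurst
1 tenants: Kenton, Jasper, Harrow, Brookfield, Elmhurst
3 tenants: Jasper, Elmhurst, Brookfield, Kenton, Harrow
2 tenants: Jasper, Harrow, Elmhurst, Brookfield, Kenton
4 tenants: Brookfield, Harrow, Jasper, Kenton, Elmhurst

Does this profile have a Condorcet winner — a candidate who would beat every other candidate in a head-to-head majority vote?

Head-to-head results (19 voters total):
Harrow vs Elmhurst: Harrow wins 16–3.
Harrow vs Brookfield: Harrow wins 12–7.
Harrow vs Kenton: Kenton wins 13–6.
Harrow vs Jasper: Harrow wins 13–6.
Elmhurst vs Brookfield: Brookfield wins 14–5.
Elmhurst vs Kenton: Kenton wins 14–5.
Elmhurst vs Jasper: Jasper wins 19–0.
Brookfield vs Kenton: Kenton wins 10–9.
Brookfield vs Jasper: Jasper wins 15–4.
Kenton vs Jasper: Kenton wins 10–9.
Kenton beats each rival — Harrow (13–6), Elmhurst (14–5), Brookfield (10–9), Jasper (10–9) — so Kenton is the Condorcet winner.

Yes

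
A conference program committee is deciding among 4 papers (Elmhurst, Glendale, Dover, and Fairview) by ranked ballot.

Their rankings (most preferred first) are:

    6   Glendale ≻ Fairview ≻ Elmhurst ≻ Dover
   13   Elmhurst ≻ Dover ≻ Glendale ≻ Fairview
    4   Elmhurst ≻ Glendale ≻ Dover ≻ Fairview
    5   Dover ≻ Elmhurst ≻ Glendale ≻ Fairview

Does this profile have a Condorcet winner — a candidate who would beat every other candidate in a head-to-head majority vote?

Yes

Head-to-head results (28 voters total):
Elmhurst vs Glendale: Elmhurst wins 22–6.
Elmhurst vs Dover: Elmhurst wins 23–5.
Elmhurst vs Fairview: Elmhurst wins 22–6.
Glendale vs Dover: Dover wins 18–10.
Glendale vs Fairview: Glendale wins 28–0.
Dover vs Fairview: Dover wins 22–6.
Elmhurst beats each rival — Glendale (22–6), Dover (23–5), Fairview (22–6) — so Elmhurst is the Condorcet winner.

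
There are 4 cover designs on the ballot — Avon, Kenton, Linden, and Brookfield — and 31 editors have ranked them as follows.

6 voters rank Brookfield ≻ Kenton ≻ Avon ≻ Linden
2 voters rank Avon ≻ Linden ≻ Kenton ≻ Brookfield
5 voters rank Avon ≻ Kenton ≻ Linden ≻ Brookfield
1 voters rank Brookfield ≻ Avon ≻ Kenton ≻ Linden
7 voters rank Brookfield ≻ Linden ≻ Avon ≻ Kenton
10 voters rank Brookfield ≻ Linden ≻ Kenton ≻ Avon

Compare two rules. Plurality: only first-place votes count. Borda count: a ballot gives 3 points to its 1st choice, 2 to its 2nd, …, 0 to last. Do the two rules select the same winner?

Plurality first-place counts: Avon 7, Kenton 0, Linden 0, Brookfield 24 → Brookfield.
Borda totals: Avon 36, Kenton 35, Linden 43, Brookfield 72 → Brookfield.
The two rules agree on Brookfield.

Yes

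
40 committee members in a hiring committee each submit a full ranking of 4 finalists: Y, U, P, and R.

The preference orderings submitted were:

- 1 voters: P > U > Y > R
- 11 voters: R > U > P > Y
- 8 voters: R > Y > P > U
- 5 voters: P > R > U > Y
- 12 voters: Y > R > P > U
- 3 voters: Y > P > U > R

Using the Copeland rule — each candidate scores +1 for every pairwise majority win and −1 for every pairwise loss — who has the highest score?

R

Pairwise results:
  Y vs U: Y wins 23–17.
  Y vs P: Y wins 23–17.
  Y vs R: R wins 24–16.
  U vs P: P wins 29–11.
  U vs R: R wins 36–4.
  P vs R: R wins 31–9.
Copeland scores (wins − losses):
  Y: 2 − 1 = 1
  U: 0 − 3 = -3
  P: 1 − 2 = -1
  R: 3 − 0 = 3
R has the best Copeland score.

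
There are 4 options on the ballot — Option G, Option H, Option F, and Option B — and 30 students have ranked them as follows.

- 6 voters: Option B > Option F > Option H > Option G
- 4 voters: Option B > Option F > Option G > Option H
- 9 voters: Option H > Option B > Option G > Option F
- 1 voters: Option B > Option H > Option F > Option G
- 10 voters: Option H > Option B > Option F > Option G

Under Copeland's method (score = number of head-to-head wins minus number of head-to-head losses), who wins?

Option H

Pairwise results:
  Option G vs Option H: Option H wins 26–4.
  Option G vs Option F: Option F wins 21–9.
  Option G vs Option B: Option B wins 30–0.
  Option H vs Option F: Option H wins 20–10.
  Option H vs Option B: Option H wins 19–11.
  Option F vs Option B: Option B wins 30–0.
Copeland scores (wins − losses):
  Option G: 0 − 3 = -3
  Option H: 3 − 0 = 3
  Option F: 1 − 2 = -1
  Option B: 2 − 1 = 1
Option H has the best Copeland score.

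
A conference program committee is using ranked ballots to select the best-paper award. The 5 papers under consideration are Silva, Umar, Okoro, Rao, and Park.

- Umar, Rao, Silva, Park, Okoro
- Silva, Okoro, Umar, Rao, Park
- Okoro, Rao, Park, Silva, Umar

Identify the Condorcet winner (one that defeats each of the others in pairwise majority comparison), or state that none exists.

Head-to-head results (3 voters total):
Silva vs Umar: Silva wins 2–1.
Silva vs Okoro: Silva wins 2–1.
Silva vs Rao: Rao wins 2–1.
Silva vs Park: Silva wins 2–1.
Umar vs Okoro: Okoro wins 2–1.
Umar vs Rao: Umar wins 2–1.
Umar vs Park: Umar wins 2–1.
Okoro vs Rao: Okoro wins 2–1.
Okoro vs Park: Okoro wins 2–1.
Rao vs Park: Rao wins 3–0.
No candidate beats all others: Silva beats Umar beats Rao beats Silva, a majority cycle.

None — there is no Condorcet winner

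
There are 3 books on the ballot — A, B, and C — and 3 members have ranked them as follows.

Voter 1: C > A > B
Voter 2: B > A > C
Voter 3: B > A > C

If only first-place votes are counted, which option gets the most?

First-place vote totals:
  A: 0
  B: 2
  C: 1
B has the most first-place votes.

B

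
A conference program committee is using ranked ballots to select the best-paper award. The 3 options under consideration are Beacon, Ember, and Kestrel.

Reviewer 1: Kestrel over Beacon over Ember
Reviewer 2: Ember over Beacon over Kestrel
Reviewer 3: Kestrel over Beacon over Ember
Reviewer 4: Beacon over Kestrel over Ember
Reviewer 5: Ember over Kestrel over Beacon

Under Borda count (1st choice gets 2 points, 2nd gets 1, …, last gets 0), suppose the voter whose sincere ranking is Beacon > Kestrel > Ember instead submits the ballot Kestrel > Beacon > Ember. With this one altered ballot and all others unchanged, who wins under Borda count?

Borda totals with the altered ballot: Beacon 4, Ember 4, Kestrel 7.
The winner is unchanged: still Kestrel.

Kestrel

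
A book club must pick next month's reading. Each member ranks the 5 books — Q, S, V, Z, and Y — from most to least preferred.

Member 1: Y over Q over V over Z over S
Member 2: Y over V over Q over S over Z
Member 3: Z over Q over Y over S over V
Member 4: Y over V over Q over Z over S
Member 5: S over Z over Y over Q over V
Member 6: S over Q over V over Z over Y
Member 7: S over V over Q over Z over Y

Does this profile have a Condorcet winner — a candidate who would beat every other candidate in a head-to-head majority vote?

No

Head-to-head results (7 voters total):
Q vs S: Q wins 4–3.
Q vs V: Q wins 4–3.
Q vs Z: Q wins 5–2.
Q vs Y: Y wins 4–3.
S vs V: S wins 4–3.
S vs Z: S wins 4–3.
S vs Y: Y wins 4–3.
V vs Z: V wins 5–2.
V vs Y: Y wins 5–2.
Z vs Y: Z wins 4–3.
No candidate beats all others: Q beats Z beats Y beats Q, a majority cycle.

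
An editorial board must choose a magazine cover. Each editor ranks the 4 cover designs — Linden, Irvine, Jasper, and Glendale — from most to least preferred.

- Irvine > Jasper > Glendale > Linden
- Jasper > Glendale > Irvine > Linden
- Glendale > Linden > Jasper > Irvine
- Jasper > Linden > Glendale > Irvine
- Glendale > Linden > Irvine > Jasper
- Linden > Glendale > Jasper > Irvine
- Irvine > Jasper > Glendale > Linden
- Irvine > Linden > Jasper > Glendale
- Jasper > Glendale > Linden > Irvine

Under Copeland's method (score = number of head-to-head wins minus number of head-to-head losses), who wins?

Jasper

Pairwise results:
  Linden vs Irvine: Linden wins 5–4.
  Linden vs Jasper: Jasper wins 5–4.
  Linden vs Glendale: Glendale wins 6–3.
  Irvine vs Jasper: Jasper wins 5–4.
  Irvine vs Glendale: Glendale wins 6–3.
  Jasper vs Glendale: Jasper wins 6–3.
Copeland scores (wins − losses):
  Linden: 1 − 2 = -1
  Irvine: 0 − 3 = -3
  Jasper: 3 − 0 = 3
  Glendale: 2 − 1 = 1
Jasper has the best Copeland score.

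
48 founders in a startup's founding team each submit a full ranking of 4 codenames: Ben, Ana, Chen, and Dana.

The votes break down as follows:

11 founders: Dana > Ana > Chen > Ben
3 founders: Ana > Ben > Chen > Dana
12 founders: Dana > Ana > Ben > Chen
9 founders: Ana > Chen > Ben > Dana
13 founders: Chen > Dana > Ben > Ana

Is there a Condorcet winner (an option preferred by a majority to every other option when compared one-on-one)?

Head-to-head results (48 voters total):
Ben vs Ana: Ana wins 35–13.
Ben vs Chen: Chen wins 33–15.
Ben vs Dana: Dana wins 36–12.
Ana vs Chen: Ana wins 35–13.
Ana vs Dana: Dana wins 36–12.
Chen vs Dana: Chen wins 25–23.
No candidate beats all others: Ana beats Chen beats Dana beats Ana, a majority cycle.

No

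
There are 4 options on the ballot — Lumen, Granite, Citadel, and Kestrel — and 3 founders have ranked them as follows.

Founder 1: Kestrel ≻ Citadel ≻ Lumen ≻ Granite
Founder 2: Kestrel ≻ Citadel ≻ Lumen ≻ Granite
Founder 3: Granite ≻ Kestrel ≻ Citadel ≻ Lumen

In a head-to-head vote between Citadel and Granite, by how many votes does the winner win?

Ballots ranking Citadel above Granite: 2.
Ballots ranking Granite above Citadel: 1.
Citadel wins 2–1, a margin of 1.

1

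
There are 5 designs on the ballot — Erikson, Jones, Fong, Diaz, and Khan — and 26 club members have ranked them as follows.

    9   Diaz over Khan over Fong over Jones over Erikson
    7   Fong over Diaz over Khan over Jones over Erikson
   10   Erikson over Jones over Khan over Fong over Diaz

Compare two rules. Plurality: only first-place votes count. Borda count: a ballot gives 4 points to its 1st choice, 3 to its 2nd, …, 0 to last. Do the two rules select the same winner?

Plurality first-place counts: Erikson 10, Jones 0, Fong 7, Diaz 9, Khan 0 → Erikson.
Borda totals: Erikson 40, Jones 46, Fong 56, Diaz 57, Khan 61 → Khan.
The two rules disagree: plurality picks Erikson, Borda picks Khan.

No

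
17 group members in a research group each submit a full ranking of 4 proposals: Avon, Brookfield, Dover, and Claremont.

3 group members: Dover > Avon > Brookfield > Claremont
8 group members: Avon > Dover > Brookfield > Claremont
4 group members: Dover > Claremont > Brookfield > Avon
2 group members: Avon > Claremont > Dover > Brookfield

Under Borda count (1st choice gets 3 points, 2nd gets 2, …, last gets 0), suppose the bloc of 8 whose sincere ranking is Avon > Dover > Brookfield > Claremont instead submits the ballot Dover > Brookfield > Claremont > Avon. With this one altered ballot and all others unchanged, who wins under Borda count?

Dover

Borda totals with the altered ballot: Avon 12, Brookfield 23, Dover 47, Claremont 20.
The winner is unchanged: still Dover.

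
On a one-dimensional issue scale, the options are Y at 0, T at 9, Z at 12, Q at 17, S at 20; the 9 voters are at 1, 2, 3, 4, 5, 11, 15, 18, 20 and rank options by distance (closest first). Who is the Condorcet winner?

T

With single-peaked preferences on a line, the Condorcet winner is the candidate closest to the median voter.
The median voter (position 5) is closest to T at 9.
Check: T vs Y — voters closer to T: 5 of 9.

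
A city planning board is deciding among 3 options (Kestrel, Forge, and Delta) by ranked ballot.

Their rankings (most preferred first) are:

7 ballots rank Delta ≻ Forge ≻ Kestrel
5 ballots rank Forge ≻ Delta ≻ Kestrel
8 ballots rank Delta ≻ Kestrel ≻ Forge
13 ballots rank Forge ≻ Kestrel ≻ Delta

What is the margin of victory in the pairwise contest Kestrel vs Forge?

17

Ballots ranking Kestrel above Forge: 8.
Ballots ranking Forge above Kestrel: 7+5+13 = 25.
Forge wins 25–8, a margin of 17.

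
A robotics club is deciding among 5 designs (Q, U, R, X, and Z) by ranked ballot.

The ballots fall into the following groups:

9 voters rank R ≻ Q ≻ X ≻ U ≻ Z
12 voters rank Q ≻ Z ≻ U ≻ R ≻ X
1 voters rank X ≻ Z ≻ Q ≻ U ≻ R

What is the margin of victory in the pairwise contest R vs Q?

Ballots ranking R above Q: 9.
Ballots ranking Q above R: 12+1 = 13.
Q wins 13–9, a margin of 4.

4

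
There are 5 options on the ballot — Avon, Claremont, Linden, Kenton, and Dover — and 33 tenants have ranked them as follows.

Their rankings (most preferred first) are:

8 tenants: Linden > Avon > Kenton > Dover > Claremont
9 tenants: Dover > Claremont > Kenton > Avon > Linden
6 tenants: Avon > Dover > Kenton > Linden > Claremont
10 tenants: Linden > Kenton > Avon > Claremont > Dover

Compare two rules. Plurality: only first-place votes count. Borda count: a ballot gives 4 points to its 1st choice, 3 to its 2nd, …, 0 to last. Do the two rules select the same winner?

Yes

Plurality first-place counts: Avon 6, Claremont 0, Linden 18, Kenton 0, Dover 9 → Linden.
Borda totals: Avon 77, Claremont 37, Linden 78, Kenton 76, Dover 62 → Linden.
The two rules agree on Linden.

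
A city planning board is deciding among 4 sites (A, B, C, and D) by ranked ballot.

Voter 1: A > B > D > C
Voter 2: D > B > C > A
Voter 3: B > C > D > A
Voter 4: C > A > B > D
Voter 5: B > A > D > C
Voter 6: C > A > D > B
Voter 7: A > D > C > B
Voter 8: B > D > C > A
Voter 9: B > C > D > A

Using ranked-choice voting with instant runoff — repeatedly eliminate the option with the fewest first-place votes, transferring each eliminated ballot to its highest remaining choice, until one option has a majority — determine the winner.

Round 1: B 4, A 2, C 2, D 1. D has the fewest and is eliminated.
Round 2: B 5, A 2, C 2. B has a majority.

B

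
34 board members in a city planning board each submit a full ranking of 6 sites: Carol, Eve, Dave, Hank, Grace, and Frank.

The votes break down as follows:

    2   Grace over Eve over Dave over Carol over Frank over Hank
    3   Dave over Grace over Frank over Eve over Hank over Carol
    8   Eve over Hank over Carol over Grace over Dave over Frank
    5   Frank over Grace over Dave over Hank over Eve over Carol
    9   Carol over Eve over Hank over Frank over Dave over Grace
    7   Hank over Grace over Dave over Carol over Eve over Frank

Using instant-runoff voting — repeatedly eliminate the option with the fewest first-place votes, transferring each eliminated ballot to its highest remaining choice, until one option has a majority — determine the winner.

Eve

Round 1: Carol 9, Eve 8, Hank 7, Frank 5, Dave 3, Grace 2. Grace has the fewest and is eliminated.
Round 2: Eve 10, Carol 9, Hank 7, Frank 5, Dave 3. Dave has the fewest and is eliminated.
Round 3: Eve 10, Carol 9, Frank 8, Hank 7. Hank has the fewest and is eliminated.
Round 4: Carol 16, Eve 10, Frank 8. Frank has the fewest and is eliminated.
Round 5: Eve 18, Carol 16. Eve has a majority.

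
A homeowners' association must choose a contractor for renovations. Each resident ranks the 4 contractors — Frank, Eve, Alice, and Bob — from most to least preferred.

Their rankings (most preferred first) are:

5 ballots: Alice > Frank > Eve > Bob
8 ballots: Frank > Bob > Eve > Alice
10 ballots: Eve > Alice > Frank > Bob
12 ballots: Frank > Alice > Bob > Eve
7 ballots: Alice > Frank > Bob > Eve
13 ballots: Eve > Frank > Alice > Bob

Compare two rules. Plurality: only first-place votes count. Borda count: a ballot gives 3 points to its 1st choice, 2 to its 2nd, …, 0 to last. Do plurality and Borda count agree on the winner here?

No

Plurality first-place counts: Frank 20, Eve 23, Alice 12, Bob 0 → Eve.
Borda totals: Frank 120, Eve 82, Alice 93, Bob 35 → Frank.
The two rules disagree: plurality picks Eve, Borda picks Frank.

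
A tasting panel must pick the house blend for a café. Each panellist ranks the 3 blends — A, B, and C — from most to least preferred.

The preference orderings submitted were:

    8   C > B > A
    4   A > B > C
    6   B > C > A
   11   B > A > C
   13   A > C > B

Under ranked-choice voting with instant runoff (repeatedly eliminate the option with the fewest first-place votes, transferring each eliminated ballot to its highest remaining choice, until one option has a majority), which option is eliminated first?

Round 1: A 17, B 17, C 8. C has the fewest and is eliminated.
Round 2: B 25, A 17. B has a majority.

C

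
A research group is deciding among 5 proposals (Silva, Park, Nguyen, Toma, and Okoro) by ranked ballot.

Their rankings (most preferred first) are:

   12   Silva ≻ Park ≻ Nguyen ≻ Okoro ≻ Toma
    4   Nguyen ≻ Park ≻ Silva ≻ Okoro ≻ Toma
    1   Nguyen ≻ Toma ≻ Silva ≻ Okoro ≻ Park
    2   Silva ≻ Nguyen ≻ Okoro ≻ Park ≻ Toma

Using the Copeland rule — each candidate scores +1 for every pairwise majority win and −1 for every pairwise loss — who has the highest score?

Pairwise results:
  Silva vs Park: Silva wins 15–4.
  Silva vs Nguyen: Silva wins 14–5.
  Silva vs Toma: Silva wins 18–1.
  Silva vs Okoro: Silva wins 19–0.
  Park vs Nguyen: Park wins 12–7.
  Park vs Toma: Park wins 18–1.
  Park vs Okoro: Park wins 16–3.
  Nguyen vs Toma: Nguyen wins 19–0.
  Nguyen vs Okoro: Nguyen wins 19–0.
  Toma vs Okoro: Okoro wins 18–1.
Copeland scores (wins − losses):
  Silva: 4 − 0 = 4
  Park: 3 − 1 = 2
  Nguyen: 2 − 2 = 0
  Toma: 0 − 4 = -4
  Okoro: 1 − 3 = -2
Silva has the best Copeland score.

Silva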